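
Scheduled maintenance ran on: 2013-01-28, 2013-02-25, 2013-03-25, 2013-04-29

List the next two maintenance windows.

All Mondays; the gaps (28, 28, 35) vary with month length.
This is the last Monday of each month.
Last Monday of May 2013: 2013-05-27.
June 2013 ends with Monday 2013-06-24.

2013-05-27, 2013-06-24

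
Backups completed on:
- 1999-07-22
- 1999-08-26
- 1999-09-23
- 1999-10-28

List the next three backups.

1999-11-25, 1999-12-23, 2000-01-27

Gaps: 35, 28, 35 days — a mix of 28 and 35. Every date is a Thursday.
Each is the 4th Thursday of its month.
4th Thursday of November 1999: 1999-11-25.
4th Thursday of December 1999: 1999-12-23.
January 2000 — 4th Thursday is 2000-01-27.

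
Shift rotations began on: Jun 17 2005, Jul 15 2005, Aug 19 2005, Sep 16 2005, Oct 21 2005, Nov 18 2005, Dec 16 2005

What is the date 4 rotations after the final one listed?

These are Fridays at 28- or 35-day spacing (28, 35, 28, 35, 28, 28).
The pattern: 3rd Friday of the month.
January 2006 — 3rd Friday is Jan 20 2006.
3rd Friday of February 2006: Feb 17 2006.
3rd Friday of March 2006: Mar 17 2006.
April 2006 — 3rd Friday is Apr 21 2006.

Apr 21 2006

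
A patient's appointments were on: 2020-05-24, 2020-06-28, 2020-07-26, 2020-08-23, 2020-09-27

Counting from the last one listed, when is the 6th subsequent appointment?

These are Sundays at 28- or 35-day spacing (35, 28, 28, 35).
The pattern: 4th Sunday of the month.
October 2020 — 4th Sunday is 2020-10-25.
November 2020 — 4th Sunday is 2020-11-22.
December 2020 — 4th Sunday is 2020-12-27.
January 2021 — 4th Sunday is 2021-01-24.
4th Sunday of February 2021: 2021-02-28.
4th Sunday of March 2021: 2021-03-28.

2021-03-28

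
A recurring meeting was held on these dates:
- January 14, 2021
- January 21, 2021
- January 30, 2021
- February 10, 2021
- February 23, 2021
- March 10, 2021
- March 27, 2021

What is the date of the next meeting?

April 15, 2021

The spacing grows by 2 each time: 7, 9, 11, 13, 15, 17 days.
Next gap: 19 days. March 27, 2021 + 19 days = April 15, 2021.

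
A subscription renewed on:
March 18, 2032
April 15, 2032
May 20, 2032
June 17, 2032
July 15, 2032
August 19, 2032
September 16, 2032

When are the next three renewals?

These are Thursdays at 28- or 35-day spacing (28, 35, 28, 28, 35, 28).
The pattern: 3rd Thursday of the month.
3rd Thursday of October 2032: October 21, 2032.
November 2032 — 3rd Thursday is November 18, 2032.
3rd Thursday of December 2032: December 16, 2032.

October 21, 2032; November 18, 2032; December 16, 2032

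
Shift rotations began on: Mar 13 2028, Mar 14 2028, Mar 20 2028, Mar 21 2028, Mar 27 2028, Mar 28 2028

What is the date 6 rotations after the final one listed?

Gaps: 1, 6, 1, 6, 1 days — not constant, but cyclic with period 2.
The events fall on every Monday and Tuesday.
Next Monday: Apr 3 2028.
The following Tuesday is Apr 4 2028.
Next Monday: Apr 10 2028.
Next Tuesday: Apr 11 2028.
Next Monday: Apr 17 2028.
Next Tuesday: Apr 18 2028.

Apr 18 2028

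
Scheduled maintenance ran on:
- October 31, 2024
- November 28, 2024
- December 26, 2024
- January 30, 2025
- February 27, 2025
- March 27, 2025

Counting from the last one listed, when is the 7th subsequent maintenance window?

Every date is a Thursday; gaps 28, 28, 35, 28, 28 days.
Each is the last Thursday of its month (at least one falls on the 29th or later, ruling out '4th Thursday').
April 2025 ends with Thursday April 24, 2025.
May 2025 ends with Thursday May 29, 2025.
Last Thursday of June 2025: June 26, 2025.
July 2025 ends with Thursday July 31, 2025.
Last Thursday of August 2025: August 28, 2025.
Last Thursday of September 2025: September 25, 2025.
October 2025 ends with Thursday October 30, 2025.

October 30, 2025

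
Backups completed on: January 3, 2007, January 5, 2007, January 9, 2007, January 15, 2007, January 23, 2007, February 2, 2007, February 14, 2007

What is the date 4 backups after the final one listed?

April 23, 2007

Intervals are 2, 4, 6, 8, 10, 12 days — an arithmetic progression with common difference 2.
Next gap: 14 days. February 14, 2007 + 14 days = February 28, 2007.
Next gap: 16 days. February 28, 2007 + 16 days = March 16, 2007.
Next gap: 18 days. March 16, 2007 + 18 days = April 3, 2007.
Next gap: 20 days. April 3, 2007 + 20 days = April 23, 2007.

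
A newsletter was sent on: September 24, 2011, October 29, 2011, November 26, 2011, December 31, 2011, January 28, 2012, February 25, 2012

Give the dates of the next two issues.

Every date is a Saturday; gaps 35, 28, 35, 28, 28 days.
Each is the last Saturday of its month (at least one falls on the 29th or later, ruling out '4th Saturday').
Last Saturday of March 2012: March 31, 2012.
April 2012 ends with Saturday April 28, 2012.

March 31, 2012; April 28, 2012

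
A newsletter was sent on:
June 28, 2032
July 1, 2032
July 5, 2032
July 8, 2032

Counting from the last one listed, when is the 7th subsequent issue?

August 2, 2032

Every event lands on a Monday or Thursday (gaps cycle 3, 4, 3).
So the schedule is: every Monday and Thursday.
Next Monday: July 12, 2032.
Next Thursday: July 15, 2032.
The following Monday is July 19, 2032.
The following Thursday is July 22, 2032.
Next Monday: July 26, 2032.
Next Thursday: July 29, 2032.
Next Monday: August 2, 2032.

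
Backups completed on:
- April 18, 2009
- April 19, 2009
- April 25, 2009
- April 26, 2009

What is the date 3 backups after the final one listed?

May 9, 2009

Every event lands on a Saturday or Sunday (gaps cycle 1, 6, 1).
So the schedule is: every Saturday and Sunday.
The following Saturday is May 2, 2009.
Next Sunday: May 3, 2009.
The following Saturday is May 9, 2009.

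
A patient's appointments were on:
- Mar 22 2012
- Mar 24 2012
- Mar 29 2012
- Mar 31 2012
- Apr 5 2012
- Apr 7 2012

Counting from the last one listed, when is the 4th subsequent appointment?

The gap pattern 2, 5, 2, 5, 2 repeats every 2 events.
These are the Thursdays and Saturdays of each week.
The following Thursday is Apr 12 2012.
The following Saturday is Apr 14 2012.
The following Thursday is Apr 19 2012.
Next Saturday: Apr 21 2012.

Apr 21 2012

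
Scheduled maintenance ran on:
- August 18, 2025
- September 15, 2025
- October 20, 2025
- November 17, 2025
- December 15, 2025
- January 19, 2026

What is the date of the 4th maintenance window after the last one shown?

Gaps: 28, 35, 28, 28, 35 days — a mix of 28 and 35. Every date is a Monday.
Each is the 3rd Monday of its month.
February 2026 — 3rd Monday is February 16, 2026.
March 2026 — 3rd Monday is March 16, 2026.
April 2026 — 3rd Monday is April 20, 2026.
3rd Monday of May 2026: May 18, 2026.

May 18, 2026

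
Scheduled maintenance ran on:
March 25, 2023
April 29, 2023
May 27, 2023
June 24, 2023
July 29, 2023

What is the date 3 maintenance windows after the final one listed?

October 28, 2023

Every date is a Saturday; gaps 35, 28, 28, 35 days.
Each is the last Saturday of its month (at least one falls on the 29th or later, ruling out '4th Saturday').
August 2023 ends with Saturday August 26, 2023.
September 2023 ends with Saturday September 30, 2023.
October 2023 ends with Saturday October 28, 2023.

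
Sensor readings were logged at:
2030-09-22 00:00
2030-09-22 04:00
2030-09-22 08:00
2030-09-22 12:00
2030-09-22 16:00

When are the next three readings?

The interval is a steady 4 hours (4, 4, 4, 4).
2030-09-22 16:00 + 4 h = 2030-09-22 20:00.
2030-09-22 20:00 + 4 h = 2030-09-23 00:00.
2030-09-23 00:00 + 4 h = 2030-09-23 04:00.

2030-09-22 20:00, 2030-09-23 00:00, 2030-09-23 04:00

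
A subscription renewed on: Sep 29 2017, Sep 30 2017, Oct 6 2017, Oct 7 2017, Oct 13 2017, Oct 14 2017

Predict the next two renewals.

Gaps: 1, 6, 1, 6, 1 days — not constant, but cyclic with period 2.
The events fall on every Friday and Saturday.
The following Friday is Oct 20 2017.
The following Saturday is Oct 21 2017.

Oct 20 2017, Oct 21 2017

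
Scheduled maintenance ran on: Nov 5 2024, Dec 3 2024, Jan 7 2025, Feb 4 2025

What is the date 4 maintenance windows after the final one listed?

Jun 3 2025

Gaps: 28, 35, 28 days — a mix of 28 and 35. Every date is a Tuesday.
Each is the 1st Tuesday of its month.
March 2025 — 1st Tuesday is Mar 4 2025.
April 2025 — 1st Tuesday is Apr 1 2025.
1st Tuesday of May 2025: May 6 2025.
1st Tuesday of June 2025: Jun 3 2025.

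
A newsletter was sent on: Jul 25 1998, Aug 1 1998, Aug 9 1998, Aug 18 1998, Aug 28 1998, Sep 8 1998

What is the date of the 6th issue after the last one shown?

Dec 4 1998

Gaps: 7, 8, 9, 10, 11 days — each gap is 1 larger than the previous one.
Next gap: 12 days. Sep 8 1998 + 12 days = Sep 20 1998.
Next gap: 13 days. Sep 20 1998 + 13 days = Oct 3 1998.
Next gap: 14 days. Oct 3 1998 + 14 days = Oct 17 1998.
Next gap: 15 days. Oct 17 1998 + 15 days = Nov 1 1998.
Next gap: 16 days. Nov 1 1998 + 16 days = Nov 17 1998.
Next gap: 17 days. Nov 17 1998 + 17 days = Dec 4 1998.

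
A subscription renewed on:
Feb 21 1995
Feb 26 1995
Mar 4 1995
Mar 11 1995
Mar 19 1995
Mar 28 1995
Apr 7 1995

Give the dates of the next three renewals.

Apr 18 1995, Apr 30 1995, May 13 1995

The spacing grows by 1 each time: 5, 6, 7, 8, 9, 10 days.
Next gap: 11 days. Apr 7 1995 + 11 days = Apr 18 1995.
Next gap: 12 days. Apr 18 1995 + 12 days = Apr 30 1995.
Next gap: 13 days. Apr 30 1995 + 13 days = May 13 1995.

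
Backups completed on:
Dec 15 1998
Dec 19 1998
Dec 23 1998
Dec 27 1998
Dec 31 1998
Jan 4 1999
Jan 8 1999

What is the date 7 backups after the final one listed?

Every event comes 4 days after the last (4, 4, 4, 4, 4, 4).
Jan 8 1999 + 4 days = Jan 12 1999.
Jan 12 1999 + 4 days = Jan 16 1999.
Jan 16 1999 + 4 days = Jan 20 1999.
Jan 20 1999 + 4 days = Jan 24 1999.
Jan 24 1999 + 4 days = Jan 28 1999.
Jan 28 1999 + 4 days = Feb 1 1999.
Feb 1 1999 + 4 days = Feb 5 1999.

Feb 5 1999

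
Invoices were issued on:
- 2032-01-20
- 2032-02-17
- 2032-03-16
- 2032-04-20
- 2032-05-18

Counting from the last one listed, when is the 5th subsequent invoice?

2032-10-19

All dates are Tuesdays, 28, 28, 35, 28 days apart.
Specifically, the 3rd Tuesday of each month.
3rd Tuesday of June 2032: 2032-06-15.
3rd Tuesday of July 2032: 2032-07-20.
3rd Tuesday of August 2032: 2032-08-17.
September 2032 — 3rd Tuesday is 2032-09-21.
October 2032 — 3rd Tuesday is 2032-10-19.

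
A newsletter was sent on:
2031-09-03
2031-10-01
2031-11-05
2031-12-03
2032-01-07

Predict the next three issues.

2032-02-04, 2032-03-03, 2032-04-07

Gaps: 28, 35, 28, 35 days — a mix of 28 and 35. Every date is a Wednesday.
Each is the 1st Wednesday of its month.
February 2032 — 1st Wednesday is 2032-02-04.
1st Wednesday of March 2032: 2032-03-03.
April 2032 — 1st Wednesday is 2032-04-07.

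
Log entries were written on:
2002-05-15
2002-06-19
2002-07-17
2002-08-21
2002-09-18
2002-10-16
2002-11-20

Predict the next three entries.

2002-12-18, 2003-01-15, 2003-02-19

These are Wednesdays at 28- or 35-day spacing (35, 28, 35, 28, 28, 35).
The pattern: 3rd Wednesday of the month.
December 2002 — 3rd Wednesday is 2002-12-18.
3rd Wednesday of January 2003: 2003-01-15.
February 2003 — 3rd Wednesday is 2003-02-19.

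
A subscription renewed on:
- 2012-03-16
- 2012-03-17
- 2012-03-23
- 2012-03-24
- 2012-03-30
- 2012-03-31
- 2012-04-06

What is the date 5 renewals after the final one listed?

2012-04-21

Every event lands on a Friday or Saturday (gaps cycle 1, 6, 1, 6, 1, 6).
So the schedule is: every Friday and Saturday.
Next Saturday: 2012-04-07.
The following Friday is 2012-04-13.
Next Saturday: 2012-04-14.
Next Friday: 2012-04-20.
The following Saturday is 2012-04-21.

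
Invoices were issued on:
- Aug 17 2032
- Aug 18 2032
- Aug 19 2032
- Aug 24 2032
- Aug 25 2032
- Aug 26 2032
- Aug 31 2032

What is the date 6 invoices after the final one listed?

Gaps: 1, 1, 5, 1, 1, 5 days — not constant, but cyclic with period 3.
The events fall on every Tuesday, Wednesday and Thursday.
The following Wednesday is Sep 1 2032.
Next Thursday: Sep 2 2032.
The following Tuesday is Sep 7 2032.
The following Wednesday is Sep 8 2032.
The following Thursday is Sep 9 2032.
Next Tuesday: Sep 14 2032.

Sep 14 2032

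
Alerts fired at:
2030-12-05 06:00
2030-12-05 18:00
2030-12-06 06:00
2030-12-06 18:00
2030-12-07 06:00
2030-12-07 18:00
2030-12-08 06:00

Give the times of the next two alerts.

2030-12-08 18:00, 2030-12-09 06:00

The interval is a steady 12 hours (12, 12, 12, 12, 12, 12).
2030-12-08 06:00 + 12 h = 2030-12-08 18:00.
2030-12-08 18:00 + 12 h = 2030-12-09 06:00.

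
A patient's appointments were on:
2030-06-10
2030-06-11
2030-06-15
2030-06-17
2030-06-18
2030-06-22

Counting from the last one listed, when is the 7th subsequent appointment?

2030-07-08

Every event lands on a Monday or Tuesday or Saturday (gaps cycle 1, 4, 2, 1, 4).
So the schedule is: every Monday, Tuesday and Saturday.
The following Monday is 2030-06-24.
The following Tuesday is 2030-06-25.
The following Saturday is 2030-06-29.
The following Monday is 2030-07-01.
The following Tuesday is 2030-07-02.
The following Saturday is 2030-07-06.
Next Monday: 2030-07-08.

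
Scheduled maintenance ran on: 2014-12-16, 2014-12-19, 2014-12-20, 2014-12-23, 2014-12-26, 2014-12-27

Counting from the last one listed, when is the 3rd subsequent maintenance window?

2015-01-03

Every event lands on a Tuesday or Friday or Saturday (gaps cycle 3, 1, 3, 3, 1).
So the schedule is: every Tuesday, Friday and Saturday.
The following Tuesday is 2014-12-30.
The following Friday is 2015-01-02.
The following Saturday is 2015-01-03.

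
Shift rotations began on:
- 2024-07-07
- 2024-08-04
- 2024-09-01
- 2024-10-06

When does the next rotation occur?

2024-11-03

Gaps: 28, 28, 35 days — a mix of 28 and 35. Every date is a Sunday.
Each is the 1st Sunday of its month.
November 2024 — 1st Sunday is 2024-11-03.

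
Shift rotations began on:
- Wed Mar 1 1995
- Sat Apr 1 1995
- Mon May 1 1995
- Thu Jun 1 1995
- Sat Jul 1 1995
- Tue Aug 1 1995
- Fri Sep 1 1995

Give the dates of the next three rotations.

Sun Oct 1 1995, Wed Nov 1 1995, Fri Dec 1 1995

Each date is the 1st; the gaps (31, 30, 31, 30, 31, 31) track the month lengths.
The rule is the 1st of each month.
Next: October 1995 → Sun Oct 1 1995.
Next: November 1995 → Wed Nov 1 1995.
Next: December 1995 → Fri Dec 1 1995.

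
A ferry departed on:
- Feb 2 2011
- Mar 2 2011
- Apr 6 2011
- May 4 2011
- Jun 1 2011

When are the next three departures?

All dates are Wednesdays, 28, 35, 28, 28 days apart.
Specifically, the 1st Wednesday of each month.
1st Wednesday of July 2011: Jul 6 2011.
1st Wednesday of August 2011: Aug 3 2011.
1st Wednesday of September 2011: Sep 7 2011.

Jul 6 2011, Aug 3 2011, Sep 7 2011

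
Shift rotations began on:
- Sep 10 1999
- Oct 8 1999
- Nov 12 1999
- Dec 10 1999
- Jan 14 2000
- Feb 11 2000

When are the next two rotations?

All dates are Fridays, 28, 35, 28, 35, 28 days apart.
Specifically, the 2nd Friday of each month.
March 2000 — 2nd Friday is Mar 10 2000.
2nd Friday of April 2000: Apr 14 2000.

Mar 10 2000, Apr 14 2000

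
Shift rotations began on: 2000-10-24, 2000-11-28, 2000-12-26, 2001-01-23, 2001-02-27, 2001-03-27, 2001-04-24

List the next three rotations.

All dates are Tuesdays, 35, 28, 28, 35, 28, 28 days apart.
Specifically, the 4th Tuesday of each month.
4th Tuesday of May 2001: 2001-05-22.
June 2001 — 4th Tuesday is 2001-06-26.
July 2001 — 4th Tuesday is 2001-07-24.

2001-05-22, 2001-06-26, 2001-07-24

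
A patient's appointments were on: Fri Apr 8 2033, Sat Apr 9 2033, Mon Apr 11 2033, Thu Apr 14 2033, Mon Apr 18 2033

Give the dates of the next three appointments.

Sat Apr 23 2033, Fri Apr 29 2033, Fri May 6 2033

Intervals are 1, 2, 3, 4 days — an arithmetic progression with common difference 1.
Next gap: 5 days. Mon Apr 18 2033 + 5 days = Sat Apr 23 2033.
Next gap: 6 days. Sat Apr 23 2033 + 6 days = Fri Apr 29 2033.
Next gap: 7 days. Fri Apr 29 2033 + 7 days = Fri May 6 2033.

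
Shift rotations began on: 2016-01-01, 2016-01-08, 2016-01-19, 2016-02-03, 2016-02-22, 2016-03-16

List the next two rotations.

The spacing grows by 4 each time: 7, 11, 15, 19, 23 days.
Next gap: 27 days. 2016-03-16 + 27 days = 2016-04-12.
Next gap: 31 days. 2016-04-12 + 31 days = 2016-05-13.

2016-04-12, 2016-05-13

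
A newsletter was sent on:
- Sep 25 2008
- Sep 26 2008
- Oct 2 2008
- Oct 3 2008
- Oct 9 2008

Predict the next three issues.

Gaps: 1, 6, 1, 6 days — not constant, but cyclic with period 2.
The events fall on every Thursday and Friday.
The following Friday is Oct 10 2008.
Next Thursday: Oct 16 2008.
Next Friday: Oct 17 2008.

Oct 10 2008, Oct 16 2008, Oct 17 2008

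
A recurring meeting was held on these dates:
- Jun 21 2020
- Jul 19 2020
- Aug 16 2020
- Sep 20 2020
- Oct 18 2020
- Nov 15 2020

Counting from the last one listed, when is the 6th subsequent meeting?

These are Sundays at 28- or 35-day spacing (28, 28, 35, 28, 28).
The pattern: 3rd Sunday of the month.
3rd Sunday of December 2020: Dec 20 2020.
January 2021 — 3rd Sunday is Jan 17 2021.
3rd Sunday of February 2021: Feb 21 2021.
March 2021 — 3rd Sunday is Mar 21 2021.
3rd Sunday of April 2021: Apr 18 2021.
May 2021 — 3rd Sunday is May 16 2021.

May 16 2021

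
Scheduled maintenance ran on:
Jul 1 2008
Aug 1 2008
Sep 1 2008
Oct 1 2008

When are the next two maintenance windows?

Nov 1 2008, Dec 1 2008

Each date is the 1st; the gaps (31, 31, 30) track the month lengths.
The rule is the 1st of each month.
November 2008: Nov 1 2008.
Next: December 2008 → Dec 1 2008.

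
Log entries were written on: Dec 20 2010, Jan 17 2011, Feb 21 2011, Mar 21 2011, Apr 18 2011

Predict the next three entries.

May 16 2011, Jun 20 2011, Jul 18 2011

Gaps: 28, 35, 28, 28 days — a mix of 28 and 35. Every date is a Monday.
Each is the 3rd Monday of its month.
3rd Monday of May 2011: May 16 2011.
3rd Monday of June 2011: Jun 20 2011.
July 2011 — 3rd Monday is Jul 18 2011.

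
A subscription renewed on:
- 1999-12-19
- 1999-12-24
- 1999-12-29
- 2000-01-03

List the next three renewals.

2000-01-08, 2000-01-13, 2000-01-18

The spacing is 5, 5, 5 days — always 5 days.
2000-01-03 + 5 days = 2000-01-08.
2000-01-08 + 5 days = 2000-01-13.
2000-01-13 + 5 days = 2000-01-18.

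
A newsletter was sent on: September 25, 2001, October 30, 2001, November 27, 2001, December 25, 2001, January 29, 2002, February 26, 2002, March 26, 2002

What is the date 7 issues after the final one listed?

These are Tuesdays with 35, 28, 28, 35, 28, 28-day gaps.
Each is the final Tuesday of its month — October 30, 2001 is past the 28th, so '4th Tuesday' doesn't fit.
Last Tuesday of April 2002: April 30, 2002.
May 2002 ends with Tuesday May 28, 2002.
Last Tuesday of June 2002: June 25, 2002.
July 2002 ends with Tuesday July 30, 2002.
Last Tuesday of August 2002: August 27, 2002.
September 2002 ends with Tuesday September 24, 2002.
Last Tuesday of October 2002: October 29, 2002.

October 29, 2002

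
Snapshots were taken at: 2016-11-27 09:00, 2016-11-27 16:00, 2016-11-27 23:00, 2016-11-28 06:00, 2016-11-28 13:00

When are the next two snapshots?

2016-11-28 20:00, 2016-11-29 03:00

Gaps: 7, 7, 7, 7 hours — each event is 7 hours after the previous one.
2016-11-28 13:00 + 7 h = 2016-11-28 20:00.
2016-11-28 20:00 + 7 h = 2016-11-29 03:00.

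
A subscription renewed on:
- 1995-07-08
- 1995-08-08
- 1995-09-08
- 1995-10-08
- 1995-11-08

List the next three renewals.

1995-12-08, 1996-01-08, 1996-02-08

Each date is the 8th; the gaps (31, 31, 30, 31) track the month lengths.
The rule is the 8th of each month.
Next: December 1995 → 1995-12-08.
Next: January 1996 → 1996-01-08.
Next: February 1996 → 1996-02-08.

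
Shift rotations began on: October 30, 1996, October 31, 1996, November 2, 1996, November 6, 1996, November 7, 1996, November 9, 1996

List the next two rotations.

November 13, 1996; November 14, 1996

Gaps: 1, 2, 4, 1, 2 days — not constant, but cyclic with period 3.
The events fall on every Wednesday, Thursday and Saturday.
Next Wednesday: November 13, 1996.
Next Thursday: November 14, 1996.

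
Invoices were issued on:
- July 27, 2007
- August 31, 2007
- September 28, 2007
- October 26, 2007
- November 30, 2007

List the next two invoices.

December 28, 2007; January 25, 2008

All Fridays; the gaps (35, 28, 28, 35) vary with month length.
This is the last Friday of each month.
Last Friday of December 2007: December 28, 2007.
January 2008 ends with Friday January 25, 2008.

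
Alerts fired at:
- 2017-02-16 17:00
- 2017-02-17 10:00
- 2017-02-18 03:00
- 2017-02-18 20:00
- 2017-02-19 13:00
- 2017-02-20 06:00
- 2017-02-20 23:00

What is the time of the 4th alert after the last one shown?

2017-02-23 19:00

Gaps: 17, 17, 17, 17, 17, 17 hours — each event is 17 hours after the previous one.
2017-02-20 23:00 + 17 h = 2017-02-21 16:00.
2017-02-21 16:00 + 17 h = 2017-02-22 09:00.
2017-02-22 09:00 + 17 h = 2017-02-23 02:00.
2017-02-23 02:00 + 17 h = 2017-02-23 19:00.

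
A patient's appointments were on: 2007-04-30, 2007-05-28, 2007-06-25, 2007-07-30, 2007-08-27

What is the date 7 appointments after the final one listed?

These are Mondays with 28, 28, 35, 28-day gaps.
Each is the final Monday of its month — 2007-04-30 is past the 28th, so '4th Monday' doesn't fit.
Last Monday of September 2007: 2007-09-24.
Last Monday of October 2007: 2007-10-29.
November 2007 ends with Monday 2007-11-26.
December 2007 ends with Monday 2007-12-31.
January 2008 ends with Monday 2008-01-28.
Last Monday of February 2008: 2008-02-25.
Last Monday of March 2008: 2008-03-31.

2008-03-31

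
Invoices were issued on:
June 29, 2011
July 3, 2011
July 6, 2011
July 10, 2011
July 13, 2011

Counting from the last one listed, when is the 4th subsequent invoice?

Gaps: 4, 3, 4, 3 days — not constant, but cyclic with period 2.
The events fall on every Wednesday and Sunday.
Next Sunday: July 17, 2011.
Next Wednesday: July 20, 2011.
The following Sunday is July 24, 2011.
The following Wednesday is July 27, 2011.

July 27, 2011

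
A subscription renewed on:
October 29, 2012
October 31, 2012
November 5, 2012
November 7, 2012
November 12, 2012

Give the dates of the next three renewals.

The gap pattern 2, 5, 2, 5 repeats every 2 events.
These are the Mondays and Wednesdays of each week.
Next Wednesday: November 14, 2012.
Next Monday: November 19, 2012.
The following Wednesday is November 21, 2012.

November 14, 2012; November 19, 2012; November 21, 2012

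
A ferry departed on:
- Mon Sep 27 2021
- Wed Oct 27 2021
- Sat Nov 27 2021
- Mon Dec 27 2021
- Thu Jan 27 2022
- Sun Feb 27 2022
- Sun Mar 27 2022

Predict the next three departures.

The day-of-month is always 27 (30, 31, 30, 31, 31, 28 days between events).
So this recurs on the 27th of each month.
Next: April 2022 → Wed Apr 27 2022.
Next: May 2022 → Fri May 27 2022.
Next: June 2022 → Mon Jun 27 2022.

Wed Apr 27 2022, Fri May 27 2022, Mon Jun 27 2022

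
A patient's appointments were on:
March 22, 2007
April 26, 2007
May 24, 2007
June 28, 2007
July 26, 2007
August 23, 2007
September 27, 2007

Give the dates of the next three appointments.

October 25, 2007; November 22, 2007; December 27, 2007

All dates are Thursdays, 35, 28, 35, 28, 28, 35 days apart.
Specifically, the 4th Thursday of each month.
October 2007 — 4th Thursday is October 25, 2007.
4th Thursday of November 2007: November 22, 2007.
December 2007 — 4th Thursday is December 27, 2007.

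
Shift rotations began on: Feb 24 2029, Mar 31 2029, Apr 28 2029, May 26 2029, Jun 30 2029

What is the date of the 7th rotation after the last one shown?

These are Saturdays with 35, 28, 28, 35-day gaps.
Each is the final Saturday of its month — Mar 31 2029 is past the 28th, so '4th Saturday' doesn't fit.
Last Saturday of July 2029: Jul 28 2029.
August 2029 ends with Saturday Aug 25 2029.
September 2029 ends with Saturday Sep 29 2029.
October 2029 ends with Saturday Oct 27 2029.
Last Saturday of November 2029: Nov 24 2029.
Last Saturday of December 2029: Dec 29 2029.
January 2030 ends with Saturday Jan 26 2030.

Jan 26 2030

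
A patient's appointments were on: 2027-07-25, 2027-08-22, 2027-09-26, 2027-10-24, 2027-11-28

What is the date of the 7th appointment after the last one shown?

These are Sundays at 28- or 35-day spacing (28, 35, 28, 35).
The pattern: 4th Sunday of the month.
December 2027 — 4th Sunday is 2027-12-26.
January 2028 — 4th Sunday is 2028-01-23.
4th Sunday of February 2028: 2028-02-27.
4th Sunday of March 2028: 2028-03-26.
4th Sunday of April 2028: 2028-04-23.
4th Sunday of May 2028: 2028-05-28.
4th Sunday of June 2028: 2028-06-25.

2028-06-25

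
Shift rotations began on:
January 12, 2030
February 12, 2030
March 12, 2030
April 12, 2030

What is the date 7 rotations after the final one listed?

November 12, 2030

The day-of-month is always 12 (31, 28, 31 days between events).
So this recurs on the 12th of each month.
May 2030: May 12, 2030.
June 2030: June 12, 2030.
July 2030: July 12, 2030.
August 2030: August 12, 2030.
September 2030: September 12, 2030.
Next: October 2030 → October 12, 2030.
November 2030: November 12, 2030.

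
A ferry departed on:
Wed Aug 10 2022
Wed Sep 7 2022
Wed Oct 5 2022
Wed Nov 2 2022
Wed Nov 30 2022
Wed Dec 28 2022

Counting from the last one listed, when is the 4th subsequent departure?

Wed Apr 19 2023

Every event comes 28 days after the last (28, 28, 28, 28, 28).
Wed Dec 28 2022 + 28 days = Wed Jan 25 2023.
Wed Jan 25 2023 + 28 days = Wed Feb 22 2023.
Wed Feb 22 2023 + 28 days = Wed Mar 22 2023.
Wed Mar 22 2023 + 28 days = Wed Apr 19 2023.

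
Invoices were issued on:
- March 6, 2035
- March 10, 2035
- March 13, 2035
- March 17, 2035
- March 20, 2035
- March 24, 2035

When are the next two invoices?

March 27, 2035; March 31, 2035

Gaps: 4, 3, 4, 3, 4 days — not constant, but cyclic with period 2.
The events fall on every Tuesday and Saturday.
The following Tuesday is March 27, 2035.
Next Saturday: March 31, 2035.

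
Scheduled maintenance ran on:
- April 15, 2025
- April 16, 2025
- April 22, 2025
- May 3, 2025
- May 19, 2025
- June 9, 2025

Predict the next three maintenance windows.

The spacing grows by 5 each time: 1, 6, 11, 16, 21 days.
Next gap: 26 days. June 9, 2025 + 26 days = July 5, 2025.
Next gap: 31 days. July 5, 2025 + 31 days = August 5, 2025.
Next gap: 36 days. August 5, 2025 + 36 days = September 10, 2025.

July 5, 2025; August 5, 2025; September 10, 2025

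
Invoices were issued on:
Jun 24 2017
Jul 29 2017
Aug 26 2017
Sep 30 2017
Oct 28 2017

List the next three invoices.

Nov 25 2017, Dec 30 2017, Jan 27 2018

These are Saturdays with 35, 28, 35, 28-day gaps.
Each is the final Saturday of its month — Jul 29 2017 is past the 28th, so '4th Saturday' doesn't fit.
Last Saturday of November 2017: Nov 25 2017.
Last Saturday of December 2017: Dec 30 2017.
Last Saturday of January 2018: Jan 27 2018.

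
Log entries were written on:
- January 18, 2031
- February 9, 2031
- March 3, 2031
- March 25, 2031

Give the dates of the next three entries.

Every event comes 22 days after the last (22, 22, 22).
March 25, 2031 + 22 days = April 16, 2031.
April 16, 2031 + 22 days = May 8, 2031.
May 8, 2031 + 22 days = May 30, 2031.

April 16, 2031; May 8, 2031; May 30, 2031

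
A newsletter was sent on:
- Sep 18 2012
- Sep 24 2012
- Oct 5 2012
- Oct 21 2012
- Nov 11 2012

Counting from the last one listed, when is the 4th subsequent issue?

Gaps: 6, 11, 16, 21 days — each gap is 5 larger than the previous one.
Next gap: 26 days. Nov 11 2012 + 26 days = Dec 7 2012.
Next gap: 31 days. Dec 7 2012 + 31 days = Jan 7 2013.
Next gap: 36 days. Jan 7 2013 + 36 days = Feb 12 2013.
Next gap: 41 days. Feb 12 2013 + 41 days = Mar 25 2013.

Mar 25 2013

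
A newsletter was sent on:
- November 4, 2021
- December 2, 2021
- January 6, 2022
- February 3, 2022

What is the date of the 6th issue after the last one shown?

August 4, 2022

Gaps: 28, 35, 28 days — a mix of 28 and 35. Every date is a Thursday.
Each is the 1st Thursday of its month.
March 2022 — 1st Thursday is March 3, 2022.
April 2022 — 1st Thursday is April 7, 2022.
1st Thursday of May 2022: May 5, 2022.
1st Thursday of June 2022: June 2, 2022.
July 2022 — 1st Thursday is July 7, 2022.
August 2022 — 1st Thursday is August 4, 2022.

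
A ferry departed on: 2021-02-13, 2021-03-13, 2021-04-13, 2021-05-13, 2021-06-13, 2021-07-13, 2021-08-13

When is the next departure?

2021-09-13

Gaps: 28, 31, 30, 31, 30, 31 days — not constant. Every event is on the 13th of the month.
Pattern: the 13th of each month.
Next: September 2021 → 2021-09-13.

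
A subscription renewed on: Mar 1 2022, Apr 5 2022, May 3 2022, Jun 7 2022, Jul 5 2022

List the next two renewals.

Aug 2 2022, Sep 6 2022

These are Tuesdays at 28- or 35-day spacing (35, 28, 35, 28).
The pattern: 1st Tuesday of the month.
August 2022 — 1st Tuesday is Aug 2 2022.
1st Tuesday of September 2022: Sep 6 2022.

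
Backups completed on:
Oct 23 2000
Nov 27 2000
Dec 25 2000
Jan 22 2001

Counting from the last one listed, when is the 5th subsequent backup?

Jun 25 2001

Gaps: 35, 28, 28 days — a mix of 28 and 35. Every date is a Monday.
Each is the 4th Monday of its month.
February 2001 — 4th Monday is Feb 26 2001.
March 2001 — 4th Monday is Mar 26 2001.
April 2001 — 4th Monday is Apr 23 2001.
May 2001 — 4th Monday is May 28 2001.
June 2001 — 4th Monday is Jun 25 2001.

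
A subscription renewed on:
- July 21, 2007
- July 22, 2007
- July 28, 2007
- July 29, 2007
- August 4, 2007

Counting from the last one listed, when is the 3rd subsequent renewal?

August 12, 2007

The gap pattern 1, 6, 1, 6 repeats every 2 events.
These are the Saturdays and Sundays of each week.
The following Sunday is August 5, 2007.
Next Saturday: August 11, 2007.
The following Sunday is August 12, 2007.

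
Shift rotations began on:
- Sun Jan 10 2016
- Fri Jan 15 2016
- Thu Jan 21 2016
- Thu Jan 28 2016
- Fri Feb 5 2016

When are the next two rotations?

Sun Feb 14 2016, Wed Feb 24 2016

The spacing grows by 1 each time: 5, 6, 7, 8 days.
Next gap: 9 days. Fri Feb 5 2016 + 9 days = Sun Feb 14 2016.
Next gap: 10 days. Sun Feb 14 2016 + 10 days = Wed Feb 24 2016.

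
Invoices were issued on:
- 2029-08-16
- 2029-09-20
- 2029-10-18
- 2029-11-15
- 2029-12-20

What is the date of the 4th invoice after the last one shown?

Gaps: 35, 28, 28, 35 days — a mix of 28 and 35. Every date is a Thursday.
Each is the 3rd Thursday of its month.
3rd Thursday of January 2030: 2030-01-17.
3rd Thursday of February 2030: 2030-02-21.
3rd Thursday of March 2030: 2030-03-21.
3rd Thursday of April 2030: 2030-04-18.

2030-04-18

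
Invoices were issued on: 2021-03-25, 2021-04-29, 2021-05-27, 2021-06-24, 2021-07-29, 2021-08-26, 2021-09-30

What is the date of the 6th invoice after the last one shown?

2022-03-31

All Thursdays; the gaps (35, 28, 28, 35, 28, 35) vary with month length.
This is the last Thursday of each month.
October 2021 ends with Thursday 2021-10-28.
November 2021 ends with Thursday 2021-11-25.
Last Thursday of December 2021: 2021-12-30.
January 2022 ends with Thursday 2022-01-27.
Last Thursday of February 2022: 2022-02-24.
March 2022 ends with Thursday 2022-03-31.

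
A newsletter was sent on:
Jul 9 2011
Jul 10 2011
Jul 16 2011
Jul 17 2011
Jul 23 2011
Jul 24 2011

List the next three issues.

Jul 30 2011, Jul 31 2011, Aug 6 2011

The gap pattern 1, 6, 1, 6, 1 repeats every 2 events.
These are the Saturdays and Sundays of each week.
The following Saturday is Jul 30 2011.
The following Sunday is Jul 31 2011.
The following Saturday is Aug 6 2011.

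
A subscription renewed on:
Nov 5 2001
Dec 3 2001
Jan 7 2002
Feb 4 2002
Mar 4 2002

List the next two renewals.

Apr 1 2002, May 6 2002

All dates are Mondays, 28, 35, 28, 28 days apart.
Specifically, the 1st Monday of each month.
April 2002 — 1st Monday is Apr 1 2002.
May 2002 — 1st Monday is May 6 2002.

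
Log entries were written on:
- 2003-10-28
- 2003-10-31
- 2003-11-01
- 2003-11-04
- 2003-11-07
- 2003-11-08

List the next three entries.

The gap pattern 3, 1, 3, 3, 1 repeats every 3 events.
These are the Tuesdays, Fridays and Saturdays of each week.
Next Tuesday: 2003-11-11.
Next Friday: 2003-11-14.
Next Saturday: 2003-11-15.

2003-11-11, 2003-11-14, 2003-11-15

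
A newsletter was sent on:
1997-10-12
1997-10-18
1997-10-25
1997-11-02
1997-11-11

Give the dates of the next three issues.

Gaps: 6, 7, 8, 9 days — each gap is 1 larger than the previous one.
Next gap: 10 days. 1997-11-11 + 10 days = 1997-11-21.
Next gap: 11 days. 1997-11-21 + 11 days = 1997-12-02.
Next gap: 12 days. 1997-12-02 + 12 days = 1997-12-14.

1997-11-21, 1997-12-02, 1997-12-14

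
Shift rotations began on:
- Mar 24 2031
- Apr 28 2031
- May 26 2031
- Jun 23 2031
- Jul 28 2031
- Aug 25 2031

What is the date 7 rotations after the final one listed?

Mar 22 2032

All dates are Mondays, 35, 28, 28, 35, 28 days apart.
Specifically, the 4th Monday of each month.
September 2031 — 4th Monday is Sep 22 2031.
October 2031 — 4th Monday is Oct 27 2031.
November 2031 — 4th Monday is Nov 24 2031.
December 2031 — 4th Monday is Dec 22 2031.
4th Monday of January 2032: Jan 26 2032.
4th Monday of February 2032: Feb 23 2032.
March 2032 — 4th Monday is Mar 22 2032.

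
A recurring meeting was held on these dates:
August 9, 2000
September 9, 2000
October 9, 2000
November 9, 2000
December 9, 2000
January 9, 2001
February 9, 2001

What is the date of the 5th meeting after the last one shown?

July 9, 2001

Each date is the 9th; the gaps (31, 30, 31, 30, 31, 31) track the month lengths.
The rule is the 9th of each month.
March 2001: March 9, 2001.
April 2001: April 9, 2001.
Next: May 2001 → May 9, 2001.
June 2001: June 9, 2001.
July 2001: July 9, 2001.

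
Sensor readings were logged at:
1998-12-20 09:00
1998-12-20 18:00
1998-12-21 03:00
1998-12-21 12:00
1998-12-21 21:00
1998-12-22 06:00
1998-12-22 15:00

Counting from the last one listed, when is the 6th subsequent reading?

1998-12-24 21:00

Gaps: 9, 9, 9, 9, 9, 9 hours — each event is 9 hours after the previous one.
1998-12-22 15:00 + 9 h = 1998-12-23 00:00.
1998-12-23 00:00 + 9 h = 1998-12-23 09:00.
1998-12-23 09:00 + 9 h = 1998-12-23 18:00.
1998-12-23 18:00 + 9 h = 1998-12-24 03:00.
1998-12-24 03:00 + 9 h = 1998-12-24 12:00.
1998-12-24 12:00 + 9 h = 1998-12-24 21:00.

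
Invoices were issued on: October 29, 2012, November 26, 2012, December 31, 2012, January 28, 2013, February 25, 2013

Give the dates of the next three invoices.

March 25, 2013; April 29, 2013; May 27, 2013

These are Mondays with 28, 35, 28, 28-day gaps.
Each is the final Monday of its month — October 29, 2012 is past the 28th, so '4th Monday' doesn't fit.
March 2013 ends with Monday March 25, 2013.
Last Monday of April 2013: April 29, 2013.
Last Monday of May 2013: May 27, 2013.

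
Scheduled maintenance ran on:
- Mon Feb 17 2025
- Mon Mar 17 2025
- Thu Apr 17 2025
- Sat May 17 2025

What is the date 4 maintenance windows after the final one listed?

Each date is the 17th; the gaps (28, 31, 30) track the month lengths.
The rule is the 17th of each month.
Next: June 2025 → Tue Jun 17 2025.
July 2025: Thu Jul 17 2025.
Next: August 2025 → Sun Aug 17 2025.
Next: September 2025 → Wed Sep 17 2025.

Wed Sep 17 2025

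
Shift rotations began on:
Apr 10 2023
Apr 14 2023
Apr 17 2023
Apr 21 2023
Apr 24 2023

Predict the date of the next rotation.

Apr 28 2023

Gaps: 4, 3, 4, 3 days — not constant, but cyclic with period 2.
The events fall on every Monday and Friday.
Next Friday: Apr 28 2023.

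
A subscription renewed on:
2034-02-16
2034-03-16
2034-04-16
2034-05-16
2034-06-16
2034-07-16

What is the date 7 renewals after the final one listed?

2035-02-16

Each date is the 16th; the gaps (28, 31, 30, 31, 30) track the month lengths.
The rule is the 16th of each month.
Next: August 2034 → 2034-08-16.
September 2034: 2034-09-16.
Next: October 2034 → 2034-10-16.
November 2034: 2034-11-16.
Next: December 2034 → 2034-12-16.
Next: January 2035 → 2035-01-16.
Next: February 2035 → 2035-02-16.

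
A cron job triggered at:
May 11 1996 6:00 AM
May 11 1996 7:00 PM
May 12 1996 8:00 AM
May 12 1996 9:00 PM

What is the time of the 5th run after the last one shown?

May 15 1996 2:00 PM

Spacing: 13, 13, 13 h — constant 13 h.
May 12 1996 9:00 PM + 13 h = May 13 1996 10:00 AM.
May 13 1996 10:00 AM + 13 h = May 13 1996 11:00 PM.
May 13 1996 11:00 PM + 13 h = May 14 1996 12:00 PM.
May 14 1996 12:00 PM + 13 h = May 15 1996 1:00 AM.
May 15 1996 1:00 AM + 13 h = May 15 1996 2:00 PM.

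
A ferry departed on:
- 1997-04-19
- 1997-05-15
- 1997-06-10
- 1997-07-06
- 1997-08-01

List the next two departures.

Gaps between consecutive events: 26, 26, 26, 26 days — a constant 26-day interval.
1997-08-01 + 26 days = 1997-08-27.
1997-08-27 + 26 days = 1997-09-22.

1997-08-27, 1997-09-22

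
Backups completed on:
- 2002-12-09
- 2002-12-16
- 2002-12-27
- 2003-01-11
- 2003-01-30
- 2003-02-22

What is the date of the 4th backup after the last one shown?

2003-07-04

The spacing grows by 4 each time: 7, 11, 15, 19, 23 days.
Next gap: 27 days. 2003-02-22 + 27 days = 2003-03-21.
Next gap: 31 days. 2003-03-21 + 31 days = 2003-04-21.
Next gap: 35 days. 2003-04-21 + 35 days = 2003-05-26.
Next gap: 39 days. 2003-05-26 + 39 days = 2003-07-04.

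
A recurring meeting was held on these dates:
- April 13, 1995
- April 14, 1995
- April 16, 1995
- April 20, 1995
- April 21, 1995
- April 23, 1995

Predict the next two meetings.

April 27, 1995; April 28, 1995

Every event lands on a Thursday or Friday or Sunday (gaps cycle 1, 2, 4, 1, 2).
So the schedule is: every Thursday, Friday and Sunday.
Next Thursday: April 27, 1995.
The following Friday is April 28, 1995.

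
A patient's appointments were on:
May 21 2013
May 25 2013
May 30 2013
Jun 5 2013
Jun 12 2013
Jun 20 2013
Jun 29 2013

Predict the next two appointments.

Jul 9 2013, Jul 20 2013

The spacing grows by 1 each time: 4, 5, 6, 7, 8, 9 days.
Next gap: 10 days. Jun 29 2013 + 10 days = Jul 9 2013.
Next gap: 11 days. Jul 9 2013 + 11 days = Jul 20 2013.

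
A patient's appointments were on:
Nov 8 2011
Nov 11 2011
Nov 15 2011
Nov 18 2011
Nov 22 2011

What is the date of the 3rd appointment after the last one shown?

The gap pattern 3, 4, 3, 4 repeats every 2 events.
These are the Tuesdays and Fridays of each week.
The following Friday is Nov 25 2011.
The following Tuesday is Nov 29 2011.
Next Friday: Dec 2 2011.

Dec 2 2011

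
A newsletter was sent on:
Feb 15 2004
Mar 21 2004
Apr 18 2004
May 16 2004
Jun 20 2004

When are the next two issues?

These are Sundays at 28- or 35-day spacing (35, 28, 28, 35).
The pattern: 3rd Sunday of the month.
3rd Sunday of July 2004: Jul 18 2004.
3rd Sunday of August 2004: Aug 15 2004.

Jul 18 2004, Aug 15 2004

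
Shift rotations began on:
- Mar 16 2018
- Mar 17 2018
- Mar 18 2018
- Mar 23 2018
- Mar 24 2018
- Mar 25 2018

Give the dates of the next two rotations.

Mar 30 2018, Mar 31 2018

Gaps: 1, 1, 5, 1, 1 days — not constant, but cyclic with period 3.
The events fall on every Friday, Saturday and Sunday.
Next Friday: Mar 30 2018.
Next Saturday: Mar 31 2018.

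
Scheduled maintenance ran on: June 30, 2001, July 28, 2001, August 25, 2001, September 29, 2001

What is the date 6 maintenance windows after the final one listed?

March 30, 2002

All Saturdays; the gaps (28, 28, 35) vary with month length.
This is the last Saturday of each month.
October 2001 ends with Saturday October 27, 2001.
November 2001 ends with Saturday November 24, 2001.
Last Saturday of December 2001: December 29, 2001.
January 2002 ends with Saturday January 26, 2002.
Last Saturday of February 2002: February 23, 2002.
March 2002 ends with Saturday March 30, 2002.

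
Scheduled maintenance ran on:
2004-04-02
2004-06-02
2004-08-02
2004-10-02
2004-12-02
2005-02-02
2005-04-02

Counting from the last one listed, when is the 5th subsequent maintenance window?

Gaps: 61, 61, 61, 61, 62, 59 days — not constant. Every event is on the 2nd of the month.
Pattern: the 2nd of every 2 months.
Next: June 2005 → 2005-06-02.
Next: August 2005 → 2005-08-02.
October 2005: 2005-10-02.
December 2005: 2005-12-02.
February 2006: 2006-02-02.

2006-02-02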